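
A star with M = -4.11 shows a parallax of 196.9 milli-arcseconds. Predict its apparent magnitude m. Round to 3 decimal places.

d = 1/p = 1/0.1969″ = 5.0787 pc.
m − M = 5 log₁₀ d − 5 = 5 log₁₀(5.0787) − 5 = 3.5288 − 5 = -1.4712.
m = M + (m − M) = -4.11 + (-1.4712) = -5.581.

m = -5.581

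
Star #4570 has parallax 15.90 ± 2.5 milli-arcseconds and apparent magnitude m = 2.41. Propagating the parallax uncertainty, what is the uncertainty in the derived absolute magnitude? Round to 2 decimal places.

M = m − 5 log₁₀ d + 5 = m + 5 log₁₀ p + 5, so ∂M/∂p = 5/(p ln 10).
σ_M = (5/ln 10) · (σ_p/p) = 2.1715 × 2.5/15.90 = 2.1715 × 0.15723 = 0.34142.

σ_M = 0.34 mag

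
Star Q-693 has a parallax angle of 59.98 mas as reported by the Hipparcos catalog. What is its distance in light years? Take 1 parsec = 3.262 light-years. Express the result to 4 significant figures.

p = 59.98 mas = 0.05998 arcsec.
d = 1/p = 1/0.05998 = 16.672 pc.
In light-years: 16.672 × 3.262 = 54.384 ly.

54.38 light years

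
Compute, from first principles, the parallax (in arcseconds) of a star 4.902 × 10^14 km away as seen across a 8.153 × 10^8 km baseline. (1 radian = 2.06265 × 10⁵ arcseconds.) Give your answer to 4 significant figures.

0.3431 arcsec

θ ≈ B/d = (8.153 × 10^8) / (4.902 × 10^14) = 1.6632 × 10^-6 rad.
In arcseconds: 1.6632 × 10^-6 × 206265 = 0.34306″.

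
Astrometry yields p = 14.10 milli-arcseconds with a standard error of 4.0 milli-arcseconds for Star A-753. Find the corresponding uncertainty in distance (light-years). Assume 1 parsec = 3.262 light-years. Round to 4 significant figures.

65.63 ly

d = 1/p, so σ_d = σ_p / p².
σ_d = 0.00400 / (0.01410)² = 0.00400 / 0.00019881 = 20.12 pc = 20.12 × 3.262 ly = 65.631 ly.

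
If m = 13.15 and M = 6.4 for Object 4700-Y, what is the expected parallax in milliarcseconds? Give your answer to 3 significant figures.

4.47 mas

m − M = 13.15 − 6.4 = 6.75.
d = 10^((m−M)/5 + 1) = 10^2.350 = 223.87 pc.
p = 1/d = 1/223.87 = 0.0044669 arcsec = 4.4669 mas.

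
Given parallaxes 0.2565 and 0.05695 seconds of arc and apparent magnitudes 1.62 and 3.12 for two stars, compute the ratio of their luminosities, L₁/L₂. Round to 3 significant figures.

L₁/L₂ = 0.196

d₁ = 1/p₁ = 1/0.2565″ = 3.8986 pc; d₂ = 1/p₂ = 1/0.05695″ = 17.559 pc.
M₁ = m₁ − 5 log₁₀ d₁ + 5 = 1.62 − 2.9545 + 5 = 3.6655.
M₂ = 3.12 − 6.2225 + 5 = 1.8975.
L₁/L₂ = 10^(0.4(M₂ − M₁)) = 10^(0.4 × (-1.7680)) = 10^(-0.70720) = 0.19625.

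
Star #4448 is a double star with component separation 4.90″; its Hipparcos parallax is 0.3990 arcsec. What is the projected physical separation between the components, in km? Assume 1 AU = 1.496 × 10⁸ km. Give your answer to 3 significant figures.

1.84 × 10^9 km

d = 1/p = 1/0.3990″ = 2.5063 pc.
At distance d (pc), an angle of θ arcsec spans θ·d AU: s = 4.90 × 2.5063 = 12.281 AU.
= 12.281 × 1.496 × 10⁸ km = 1.8372 × 10^9 km.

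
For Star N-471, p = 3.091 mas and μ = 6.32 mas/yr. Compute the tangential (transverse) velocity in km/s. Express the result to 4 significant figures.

d = 1/p = 1/0.003091″ = 323.52 pc.
μ = 6.32 mas/yr = 0.00632 ″/yr.
v_t = 4.74 × μ × d = 4.74 × 0.00632 × 323.52 = 9.6916 km/s.

9.692 km/s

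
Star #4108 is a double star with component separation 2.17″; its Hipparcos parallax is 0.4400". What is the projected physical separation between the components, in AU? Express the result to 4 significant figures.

d = 1/p = 1/0.4400″ = 2.2727 pc.
At distance d (pc), an angle of θ arcsec spans θ·d AU: s = 2.17 × 2.2727 = 4.9318 AU.

4.932 AU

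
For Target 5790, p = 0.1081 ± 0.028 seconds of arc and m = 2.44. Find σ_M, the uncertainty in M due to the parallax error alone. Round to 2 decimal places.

σ_M = 0.56 mag

M = m − 5 log₁₀ d + 5 = m + 5 log₁₀ p + 5, so ∂M/∂p = 5/(p ln 10).
σ_M = (5/ln 10) · (σ_p/p) = 2.1715 × 0.028/0.1081 = 2.1715 × 0.25902 = 0.56246.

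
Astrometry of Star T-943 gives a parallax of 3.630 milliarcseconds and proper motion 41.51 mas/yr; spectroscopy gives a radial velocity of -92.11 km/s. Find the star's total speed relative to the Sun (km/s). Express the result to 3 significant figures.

107 km/s

d = 1/p = 1/0.003630″ = 275.48 pc.
μ = 41.51 mas/yr = 0.04151 ″/yr.
v_t = 4.740 μ d = 4.740 × 0.04151 × 275.48 = 54.203 km/s.
v = √(v_r² + v_t²) = √((-92.11)² + 54.203²) = √11422.2 = 106.87 km/s.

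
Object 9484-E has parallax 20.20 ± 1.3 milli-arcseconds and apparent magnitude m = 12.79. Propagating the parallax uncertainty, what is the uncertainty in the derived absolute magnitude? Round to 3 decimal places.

M = m − 5 log₁₀ d + 5 = m + 5 log₁₀ p + 5, so ∂M/∂p = 5/(p ln 10).
σ_M = (5/ln 10) · (σ_p/p) = 2.1715 × 1.3/20.20 = 2.1715 × 0.064356 = 0.13975.

σ_M = 0.140 mag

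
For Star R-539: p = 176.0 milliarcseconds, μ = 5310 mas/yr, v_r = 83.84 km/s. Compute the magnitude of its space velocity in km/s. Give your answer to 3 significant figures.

166 km/s

d = 1/p = 1/0.1760″ = 5.6818 pc.
μ = 5310 mas/yr = 5.310 ″/yr.
v_t = 4.740 μ d = 4.740 × 5.310 × 5.6818 = 143.01 km/s.
v = √(v_r² + v_t²) = √(83.84² + 143.01²) = √27481 = 165.77 km/s.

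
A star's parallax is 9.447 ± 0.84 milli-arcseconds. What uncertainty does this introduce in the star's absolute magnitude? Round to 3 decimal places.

σ_M = 0.193 mag

M = m − 5 log₁₀ d + 5 = m + 5 log₁₀ p + 5, so ∂M/∂p = 5/(p ln 10).
σ_M = (5/ln 10) · (σ_p/p) = 2.1715 × 0.84/9.447 = 2.1715 × 0.088917 = 0.19308.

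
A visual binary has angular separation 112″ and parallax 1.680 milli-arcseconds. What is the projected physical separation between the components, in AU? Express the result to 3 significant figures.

d = 1/p = 1/0.001680″ = 595.24 pc.
At distance d (pc), an angle of θ arcsec spans θ·d AU: s = 112 × 595.24 = 66667 AU.

66700 AU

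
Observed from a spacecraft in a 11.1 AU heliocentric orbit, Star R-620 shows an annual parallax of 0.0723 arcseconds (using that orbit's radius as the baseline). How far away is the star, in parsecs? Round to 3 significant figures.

With baseline B (in AU) and parallax p (in arcsec), d = B/p parsecs.
d = 11.1 / 0.0723 = 153.53 pc.

154 pc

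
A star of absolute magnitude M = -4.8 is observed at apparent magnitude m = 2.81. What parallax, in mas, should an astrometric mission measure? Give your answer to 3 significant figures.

3.01 mas

m − M = 2.81 − (-4.8) = 7.61.
d = 10^((m−M)/5 + 1) = 10^2.522 = 332.66 pc.
p = 1/d = 1/332.66 = 0.0030061 arcsec = 3.0061 mas.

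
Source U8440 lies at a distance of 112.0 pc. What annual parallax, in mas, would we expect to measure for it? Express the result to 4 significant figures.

8.929 mas

p = 1/d = 1/112 = 0.0089286 arcsec.
= 0.0089286 × 1000 = 8.9286 mas.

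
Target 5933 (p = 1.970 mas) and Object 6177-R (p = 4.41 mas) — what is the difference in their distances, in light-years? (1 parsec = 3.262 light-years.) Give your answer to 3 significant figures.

d_A = 1/0.001970″ = 507.61 pc; d_B = 1/0.004410″ = 226.76 pc.
|d_B − d_A| = |226.76 − 507.61| = 280.85 pc = 280.85 × 3.262 ly = 916.13 ly.

916 ly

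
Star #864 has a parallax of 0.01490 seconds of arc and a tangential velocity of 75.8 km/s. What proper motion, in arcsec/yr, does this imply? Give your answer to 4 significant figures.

0.2383 arcsec/yr

d = 1/p = 1/0.01490″ = 67.114 pc.
μ = v_t / (4.74 d) = 75.8 / (4.74 × 67.114) = 75.8 / 318.12 = 0.23827 ″/yr.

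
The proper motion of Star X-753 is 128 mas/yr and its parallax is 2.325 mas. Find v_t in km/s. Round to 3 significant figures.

261 km/s

d = 1/p = 1/0.002325″ = 430.11 pc.
μ = 128 mas/yr = 0.128 ″/yr.
v_t = 4.74 × μ × d = 4.74 × 0.128 × 430.11 = 260.96 km/s.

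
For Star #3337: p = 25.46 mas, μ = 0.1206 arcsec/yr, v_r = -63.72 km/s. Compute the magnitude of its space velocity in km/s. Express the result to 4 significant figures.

d = 1/p = 1/0.02546″ = 39.277 pc.
v_t = 4.740 μ d = 4.740 × 0.1206 × 39.277 = 22.452 km/s.
v = √(v_r² + v_t²) = √((-63.72)² + 22.452²) = √4564.33 = 67.56 km/s.

67.56 km/s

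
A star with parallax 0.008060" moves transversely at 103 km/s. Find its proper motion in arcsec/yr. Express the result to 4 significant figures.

d = 1/p = 1/0.008060″ = 124.07 pc.
μ = v_t / (4.74 d) = 103 / (4.74 × 124.07) = 103 / 588.09 = 0.17514 ″/yr.

0.1751 arcsec/yr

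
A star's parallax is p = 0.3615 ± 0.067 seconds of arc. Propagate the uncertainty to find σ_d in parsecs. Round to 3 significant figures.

d = 1/p, so σ_d = σ_p / p².
σ_d = 0.0670 / (0.3615)² = 0.0670 / 0.13068 = 0.5127 pc.

0.513 pc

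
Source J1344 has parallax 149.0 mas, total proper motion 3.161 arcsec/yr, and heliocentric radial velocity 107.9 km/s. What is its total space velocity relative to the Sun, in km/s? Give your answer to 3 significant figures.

d = 1/p = 1/0.1490″ = 6.7114 pc.
v_t = 4.740 μ d = 4.740 × 3.161 × 6.7114 = 100.56 km/s.
v = √(v_r² + v_t²) = √(107.9² + 100.56²) = √21754.7 = 147.49 km/s.

147 km/s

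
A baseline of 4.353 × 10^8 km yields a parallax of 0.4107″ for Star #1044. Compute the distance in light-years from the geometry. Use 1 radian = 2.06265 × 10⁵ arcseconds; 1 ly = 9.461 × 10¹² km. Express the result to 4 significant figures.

23.11 ly

θ = 0.4107″ = 0.4107/206265 = 1.9911 × 10^-6 rad.
d = B/θ = (4.353 × 10^8) / (1.9911 × 10^-6) = 2.1862 × 10^14 km = (2.1862 × 10^14) / (9.461 × 10^12) ly = 23.107 ly.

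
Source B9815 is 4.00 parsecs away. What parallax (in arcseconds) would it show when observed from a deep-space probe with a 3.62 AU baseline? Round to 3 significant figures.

0.905 arcsec

p (arcsec) = B (AU) / d (pc).
p = 3.62 / 4.00 = 0.905 arcsec.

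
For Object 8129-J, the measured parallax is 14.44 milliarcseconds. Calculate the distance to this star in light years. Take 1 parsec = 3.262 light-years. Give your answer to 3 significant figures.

p = 14.44 milliarcseconds = 0.01444 arcsec.
d = 1/p = 1/0.01444 = 69.252 pc.
In light-years: 69.252 × 3.262 = 225.9 ly.

226 light years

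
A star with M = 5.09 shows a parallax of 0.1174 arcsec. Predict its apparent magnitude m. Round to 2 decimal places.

d = 1/p = 1/0.1174″ = 8.5179 pc.
m − M = 5 log₁₀ d − 5 = 5 log₁₀(8.5179) − 5 = 4.6517 − 5 = -0.3483.
m = M + (m − M) = 5.09 + (-0.3483) = 4.74.

m = 4.74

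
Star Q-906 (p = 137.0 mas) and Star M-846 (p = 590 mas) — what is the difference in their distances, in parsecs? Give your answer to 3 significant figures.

d_A = 1/0.1370″ = 7.2993 pc; d_B = 1/0.5900″ = 1.6949 pc.
|d_B − d_A| = |1.6949 − 7.2993| = 5.6044 pc.

5.60 pc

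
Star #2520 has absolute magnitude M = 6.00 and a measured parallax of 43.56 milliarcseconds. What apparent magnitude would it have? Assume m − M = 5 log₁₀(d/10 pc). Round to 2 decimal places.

m = 7.80

d = 1/p = 1/0.04356″ = 22.957 pc.
m − M = 5 log₁₀ d − 5 = 5 log₁₀(22.957) − 5 = 6.8046 − 5 = 1.8046.
m = M + (m − M) = 6.00 + 1.8046 = 7.80.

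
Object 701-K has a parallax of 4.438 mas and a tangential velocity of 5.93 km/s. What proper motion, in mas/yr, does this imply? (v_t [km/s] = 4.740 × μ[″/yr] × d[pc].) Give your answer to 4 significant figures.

5.552 mas/yr

d = 1/p = 1/0.004438″ = 225.33 pc.
μ = v_t / (4.74 d) = 5.93 / (4.74 × 225.33) = 5.93 / 1068.1 = 0.0055519 ″/yr = 5.5519 mas/yr.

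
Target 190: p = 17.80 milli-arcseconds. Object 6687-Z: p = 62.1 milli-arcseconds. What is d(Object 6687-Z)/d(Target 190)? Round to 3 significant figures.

Since d = 1/p, d_B/d_A = p_A/p_B.
= 17.80 / 62.1 = 0.28663.

0.287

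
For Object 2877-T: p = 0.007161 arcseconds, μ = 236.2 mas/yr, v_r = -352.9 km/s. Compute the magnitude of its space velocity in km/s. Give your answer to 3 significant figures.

d = 1/p = 1/0.007161″ = 139.65 pc.
μ = 236.2 mas/yr = 0.2362 ″/yr.
v_t = 4.740 μ d = 4.740 × 0.2362 × 139.65 = 156.35 km/s.
v = √(v_r² + v_t²) = √((-352.9)² + 156.35²) = √148984 = 385.98 km/s.

386 km/s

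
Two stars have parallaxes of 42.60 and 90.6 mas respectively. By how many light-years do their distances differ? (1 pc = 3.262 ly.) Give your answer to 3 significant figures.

d_A = 1/0.04260″ = 23.474 pc; d_B = 1/0.09060″ = 11.038 pc.
|d_B − d_A| = |11.038 − 23.474| = 12.436 pc = 12.436 × 3.262 ly = 40.566 ly.

40.6 ly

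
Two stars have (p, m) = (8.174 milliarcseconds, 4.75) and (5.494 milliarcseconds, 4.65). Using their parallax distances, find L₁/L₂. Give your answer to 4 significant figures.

d₁ = 1/p₁ = 1/0.008174″ = 122.34 pc; d₂ = 1/p₂ = 1/0.005494″ = 182.02 pc.
M₁ = m₁ − 5 log₁₀ d₁ + 5 = 4.75 − 10.4378 + 5 = -0.6878.
M₂ = 4.65 − 11.3006 + 5 = -1.6506.
L₁/L₂ = 10^(0.4(M₂ − M₁)) = 10^(0.4 × (-0.9628)) = 10^(-0.38512) = 0.41198.

L₁/L₂ = 0.4120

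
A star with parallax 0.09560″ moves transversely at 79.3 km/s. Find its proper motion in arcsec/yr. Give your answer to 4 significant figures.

d = 1/p = 1/0.09560″ = 10.46 pc.
μ = v_t / (4.74 d) = 79.3 / (4.74 × 10.46) = 79.3 / 49.58 = 1.5994 ″/yr.

1.599 arcsec/yr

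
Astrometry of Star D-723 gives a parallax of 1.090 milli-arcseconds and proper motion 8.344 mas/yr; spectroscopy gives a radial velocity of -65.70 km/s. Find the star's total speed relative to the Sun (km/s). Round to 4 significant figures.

75.05 km/s

d = 1/p = 1/0.001090″ = 917.43 pc.
μ = 8.344 mas/yr = 0.008344 ″/yr.
v_t = 4.740 μ d = 4.740 × 0.008344 × 917.43 = 36.285 km/s.
v = √(v_r² + v_t²) = √((-65.70)² + 36.285²) = √5633.09 = 75.054 km/s.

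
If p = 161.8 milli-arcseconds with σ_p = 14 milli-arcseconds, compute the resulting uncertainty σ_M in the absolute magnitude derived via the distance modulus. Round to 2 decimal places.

σ_M = 0.19 mag

M = m − 5 log₁₀ d + 5 = m + 5 log₁₀ p + 5, so ∂M/∂p = 5/(p ln 10).
σ_M = (5/ln 10) · (σ_p/p) = 2.1715 × 14/161.8 = 2.1715 × 0.086527 = 0.18789.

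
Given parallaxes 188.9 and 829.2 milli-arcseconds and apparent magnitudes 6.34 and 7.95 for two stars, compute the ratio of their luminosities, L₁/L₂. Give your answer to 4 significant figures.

d₁ = 1/p₁ = 1/0.1889″ = 5.2938 pc; d₂ = 1/p₂ = 1/0.8292″ = 1.206 pc.
M₁ = m₁ − 5 log₁₀ d₁ + 5 = 6.34 − 3.6188 + 5 = 7.7212.
M₂ = 7.95 − 0.4067 + 5 = 12.5433.
L₁/L₂ = 10^(0.4(M₂ − M₁)) = 10^(0.4 × 4.8221) = 10^1.92884 = 84.887.

L₁/L₂ = 84.89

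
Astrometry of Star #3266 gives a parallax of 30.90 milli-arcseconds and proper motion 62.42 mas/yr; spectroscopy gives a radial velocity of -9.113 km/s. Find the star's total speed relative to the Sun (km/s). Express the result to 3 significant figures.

13.2 km/s

d = 1/p = 1/0.03090″ = 32.362 pc.
μ = 62.42 mas/yr = 0.06242 ″/yr.
v_t = 4.740 μ d = 4.740 × 0.06242 × 32.362 = 9.575 km/s.
v = √(v_r² + v_t²) = √((-9.113)² + 9.575²) = √174.727 = 13.218 km/s.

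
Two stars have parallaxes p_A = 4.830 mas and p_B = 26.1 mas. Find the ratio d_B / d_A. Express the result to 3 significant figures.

Since d = 1/p, d_B/d_A = p_A/p_B.
= 4.830 / 26.1 = 0.18506.

0.185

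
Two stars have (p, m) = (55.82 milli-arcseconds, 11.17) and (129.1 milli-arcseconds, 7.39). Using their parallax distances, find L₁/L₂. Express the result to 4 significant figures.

d₁ = 1/p₁ = 1/0.05582″ = 17.915 pc; d₂ = 1/p₂ = 1/0.1291″ = 7.7459 pc.
M₁ = m₁ − 5 log₁₀ d₁ + 5 = 11.17 − 6.2661 + 5 = 9.9039.
M₂ = 7.39 − 4.4454 + 5 = 7.9446.
L₁/L₂ = 10^(0.4(M₂ − M₁)) = 10^(0.4 × (-1.9593)) = 10^(-0.78372) = 0.16454.

L₁/L₂ = 0.1645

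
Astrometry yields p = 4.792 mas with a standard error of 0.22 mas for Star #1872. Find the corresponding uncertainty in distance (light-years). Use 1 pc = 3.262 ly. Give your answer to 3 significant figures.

31.3 ly

d = 1/p, so σ_d = σ_p / p².
σ_d = 0.000220 / (0.004792)² = 0.000220 / 0.000022963 = 9.5806 pc = 9.5806 × 3.262 ly = 31.252 ly.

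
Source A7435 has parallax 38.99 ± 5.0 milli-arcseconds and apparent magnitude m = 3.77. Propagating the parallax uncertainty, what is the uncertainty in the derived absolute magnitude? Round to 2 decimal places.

M = m − 5 log₁₀ d + 5 = m + 5 log₁₀ p + 5, so ∂M/∂p = 5/(p ln 10).
σ_M = (5/ln 10) · (σ_p/p) = 2.1715 × 5.0/38.99 = 2.1715 × 0.12824 = 0.27847.

σ_M = 0.28 mag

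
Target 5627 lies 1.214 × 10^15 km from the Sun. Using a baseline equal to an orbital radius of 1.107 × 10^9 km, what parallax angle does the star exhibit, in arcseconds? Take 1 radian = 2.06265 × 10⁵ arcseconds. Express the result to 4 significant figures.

θ ≈ B/d = (1.107 × 10^9) / (1.214 × 10^15) = 9.1186 × 10^-7 rad.
In arcseconds: 9.1186 × 10^-7 × 206265 = 0.18808″.

0.1881 arcsec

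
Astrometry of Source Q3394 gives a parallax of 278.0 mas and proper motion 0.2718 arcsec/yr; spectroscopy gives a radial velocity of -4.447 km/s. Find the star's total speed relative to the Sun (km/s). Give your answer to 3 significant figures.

6.42 km/s

d = 1/p = 1/0.2780″ = 3.5971 pc.
v_t = 4.740 μ d = 4.740 × 0.2718 × 3.5971 = 4.6343 km/s.
v = √(v_r² + v_t²) = √((-4.447)² + 4.6343²) = √41.2525 = 6.4228 km/s.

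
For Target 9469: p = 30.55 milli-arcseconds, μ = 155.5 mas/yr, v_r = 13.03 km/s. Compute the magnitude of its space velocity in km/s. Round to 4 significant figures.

27.42 km/s

d = 1/p = 1/0.03055″ = 32.733 pc.
μ = 155.5 mas/yr = 0.1555 ″/yr.
v_t = 4.740 μ d = 4.740 × 0.1555 × 32.733 = 24.127 km/s.
v = √(v_r² + v_t²) = √(13.03² + 24.127²) = √751.893 = 27.421 km/s.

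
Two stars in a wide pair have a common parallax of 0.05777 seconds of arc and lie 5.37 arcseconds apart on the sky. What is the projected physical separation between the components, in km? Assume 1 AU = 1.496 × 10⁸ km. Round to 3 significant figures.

d = 1/p = 1/0.05777″ = 17.31 pc.
At distance d (pc), an angle of θ arcsec spans θ·d AU: s = 5.37 × 17.31 = 92.955 AU.
= 92.955 × 1.496 × 10⁸ km = 1.3906 × 10^10 km.

1.39 × 10^10 km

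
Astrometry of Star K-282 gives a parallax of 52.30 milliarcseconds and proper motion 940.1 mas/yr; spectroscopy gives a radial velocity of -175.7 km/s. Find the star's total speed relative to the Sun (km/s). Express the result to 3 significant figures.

195 km/s

d = 1/p = 1/0.05230″ = 19.12 pc.
μ = 940.1 mas/yr = 0.9401 ″/yr.
v_t = 4.740 μ d = 4.740 × 0.9401 × 19.12 = 85.2 km/s.
v = √(v_r² + v_t²) = √((-175.7)² + 85.2²) = √38129.5 = 195.27 km/s.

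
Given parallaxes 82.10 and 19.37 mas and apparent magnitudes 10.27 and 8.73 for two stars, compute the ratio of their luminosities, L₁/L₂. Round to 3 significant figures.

d₁ = 1/p₁ = 1/0.08210″ = 12.18 pc; d₂ = 1/p₂ = 1/0.01937″ = 51.626 pc.
M₁ = m₁ − 5 log₁₀ d₁ + 5 = 10.27 − 5.4282 + 5 = 9.8418.
M₂ = 8.73 − 8.5643 + 5 = 5.1657.
L₁/L₂ = 10^(0.4(M₂ − M₁)) = 10^(0.4 × (-4.6761)) = 10^(-1.87044) = 0.013476.

L₁/L₂ = 0.0135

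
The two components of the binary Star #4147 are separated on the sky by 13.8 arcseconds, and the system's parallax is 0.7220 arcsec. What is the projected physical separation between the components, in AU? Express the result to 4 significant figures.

d = 1/p = 1/0.7220″ = 1.385 pc.
At distance d (pc), an angle of θ arcsec spans θ·d AU: s = 13.8 × 1.385 = 19.113 AU.

19.11 AU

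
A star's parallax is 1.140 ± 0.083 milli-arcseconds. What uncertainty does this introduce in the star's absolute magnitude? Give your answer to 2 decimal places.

σ_M = 0.16 mag

M = m − 5 log₁₀ d + 5 = m + 5 log₁₀ p + 5, so ∂M/∂p = 5/(p ln 10).
σ_M = (5/ln 10) · (σ_p/p) = 2.1715 × 0.083/1.140 = 2.1715 × 0.072807 = 0.1581.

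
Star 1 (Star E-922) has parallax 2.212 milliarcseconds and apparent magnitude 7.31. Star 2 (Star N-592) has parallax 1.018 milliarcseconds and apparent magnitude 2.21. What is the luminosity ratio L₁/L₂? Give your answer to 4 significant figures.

d₁ = 1/p₁ = 1/0.002212″ = 452.08 pc; d₂ = 1/p₂ = 1/0.001018″ = 982.32 pc.
M₁ = m₁ − 5 log₁₀ d₁ + 5 = 7.31 − 13.2761 + 5 = -0.9661.
M₂ = 2.21 − 14.9613 + 5 = -7.7513.
L₁/L₂ = 10^(0.4(M₂ − M₁)) = 10^(0.4 × (-6.7852)) = 10^(-2.71408) = 0.0019316.

L₁/L₂ = 0.001932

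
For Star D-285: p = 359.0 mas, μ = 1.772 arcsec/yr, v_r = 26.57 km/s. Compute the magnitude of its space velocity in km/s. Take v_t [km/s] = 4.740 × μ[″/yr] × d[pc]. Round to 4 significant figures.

d = 1/p = 1/0.3590″ = 2.7855 pc.
v_t = 4.740 μ d = 4.740 × 1.772 × 2.7855 = 23.396 km/s.
v = √(v_r² + v_t²) = √(26.57² + 23.396²) = √1253.34 = 35.403 km/s.

35.40 km/s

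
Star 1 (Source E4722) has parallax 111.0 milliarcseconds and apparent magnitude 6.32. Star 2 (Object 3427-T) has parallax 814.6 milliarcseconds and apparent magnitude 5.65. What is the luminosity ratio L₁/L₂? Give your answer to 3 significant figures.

d₁ = 1/p₁ = 1/0.1110″ = 9.009 pc; d₂ = 1/p₂ = 1/0.8146″ = 1.2276 pc.
M₁ = m₁ − 5 log₁₀ d₁ + 5 = 6.32 − 4.7734 + 5 = 6.5466.
M₂ = 5.65 − 0.4453 + 5 = 10.2047.
L₁/L₂ = 10^(0.4(M₂ − M₁)) = 10^(0.4 × 3.6581) = 10^1.46324 = 29.056.

L₁/L₂ = 29.1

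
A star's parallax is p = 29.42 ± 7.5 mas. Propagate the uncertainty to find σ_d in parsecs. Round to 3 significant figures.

8.67 pc

d = 1/p, so σ_d = σ_p / p².
σ_d = 0.00750 / (0.02942)² = 0.00750 / 0.00086554 = 8.6651 pc.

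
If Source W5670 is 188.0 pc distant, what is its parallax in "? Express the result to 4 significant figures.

0.005319 "

p = 1/d = 1/188 = 0.0053191 arcsec.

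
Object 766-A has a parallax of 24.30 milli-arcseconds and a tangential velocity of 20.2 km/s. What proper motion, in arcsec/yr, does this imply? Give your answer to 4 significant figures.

d = 1/p = 1/0.02430″ = 41.152 pc.
μ = v_t / (4.74 d) = 20.2 / (4.74 × 41.152) = 20.2 / 195.06 = 0.10356 ″/yr.

0.1036 arcsec/yr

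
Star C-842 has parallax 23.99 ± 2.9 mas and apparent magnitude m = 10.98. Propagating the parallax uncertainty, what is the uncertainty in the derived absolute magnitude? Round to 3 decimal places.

M = m − 5 log₁₀ d + 5 = m + 5 log₁₀ p + 5, so ∂M/∂p = 5/(p ln 10).
σ_M = (5/ln 10) · (σ_p/p) = 2.1715 × 2.9/23.99 = 2.1715 × 0.12088 = 0.26249.

σ_M = 0.262 mag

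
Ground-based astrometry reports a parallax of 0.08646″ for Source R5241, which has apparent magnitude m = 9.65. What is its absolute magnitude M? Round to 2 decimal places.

d = 1/p = 1/0.08646″ = 11.566 pc.
m − M = 5 log₁₀(11.566) − 5 = 5.3159 − 5 = 0.3159.
M = m − (m − M) = 9.65 − 0.3159 = 9.33.

M = 9.33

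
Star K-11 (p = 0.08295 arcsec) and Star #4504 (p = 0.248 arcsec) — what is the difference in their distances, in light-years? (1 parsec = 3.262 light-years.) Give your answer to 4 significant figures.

26.17 ly

d_A = 1/0.08295″ = 12.055 pc; d_B = 1/0.2480″ = 4.0323 pc.
|d_B − d_A| = |4.0323 − 12.055| = 8.0227 pc = 8.0227 × 3.262 ly = 26.17 ly.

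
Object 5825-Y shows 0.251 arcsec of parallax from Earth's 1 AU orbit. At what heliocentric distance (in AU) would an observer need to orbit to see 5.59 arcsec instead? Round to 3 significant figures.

Parallax scales linearly with baseline: p ∝ B, so B = p_target / p_Earth × 1 AU.
B = 5.59 / 0.251 = 22.271 AU.

22.3 AU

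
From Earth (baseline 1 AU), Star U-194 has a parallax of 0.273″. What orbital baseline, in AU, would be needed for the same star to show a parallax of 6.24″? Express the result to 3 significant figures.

22.9 AU

Parallax scales linearly with baseline: p ∝ B, so B = p_target / p_Earth × 1 AU.
B = 6.24 / 0.273 = 22.857 AU.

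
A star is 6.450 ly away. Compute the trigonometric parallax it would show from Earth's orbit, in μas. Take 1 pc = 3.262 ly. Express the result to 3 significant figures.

d = 6.450 ly ÷ 3.262 = 1.9773 pc.
p = 1/d = 1/1.9773 = 0.50574 arcsec.
= 0.50574 × 10⁶ = 5.0574 × 10^5 μas.

506000 μas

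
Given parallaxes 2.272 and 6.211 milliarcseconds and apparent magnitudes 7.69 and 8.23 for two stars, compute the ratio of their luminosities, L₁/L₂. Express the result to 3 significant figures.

d₁ = 1/p₁ = 1/0.002272″ = 440.14 pc; d₂ = 1/p₂ = 1/0.006211″ = 161 pc.
M₁ = m₁ − 5 log₁₀ d₁ + 5 = 7.69 − 13.2180 + 5 = -0.5280.
M₂ = 8.23 − 11.0341 + 5 = 2.1959.
L₁/L₂ = 10^(0.4(M₂ − M₁)) = 10^(0.4 × 2.7239) = 10^1.08956 = 12.29.

L₁/L₂ = 12.3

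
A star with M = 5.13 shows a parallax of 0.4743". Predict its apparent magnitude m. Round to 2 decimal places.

d = 1/p = 1/0.4743″ = 2.1084 pc.
m − M = 5 log₁₀ d − 5 = 5 log₁₀(2.1084) − 5 = 1.6198 − 5 = -3.3802.
m = M + (m − M) = 5.13 + (-3.3802) = 1.75.

m = 1.75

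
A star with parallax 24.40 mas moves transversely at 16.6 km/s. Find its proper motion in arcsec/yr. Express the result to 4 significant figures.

d = 1/p = 1/0.02440″ = 40.984 pc.
μ = v_t / (4.74 d) = 16.6 / (4.74 × 40.984) = 16.6 / 194.26 = 0.085452 ″/yr.

0.08545 arcsec/yr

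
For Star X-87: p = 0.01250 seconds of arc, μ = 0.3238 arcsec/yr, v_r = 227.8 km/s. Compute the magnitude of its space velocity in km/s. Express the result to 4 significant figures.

258.8 km/s

d = 1/p = 1/0.01250″ = 80 pc.
v_t = 4.740 μ d = 4.740 × 0.3238 × 80 = 122.78 km/s.
v = √(v_r² + v_t²) = √(227.8² + 122.78²) = √66967.8 = 258.78 km/s.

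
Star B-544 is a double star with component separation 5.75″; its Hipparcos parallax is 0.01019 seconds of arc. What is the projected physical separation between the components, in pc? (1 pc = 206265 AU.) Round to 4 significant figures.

d = 1/p = 1/0.01019″ = 98.135 pc.
At distance d (pc), an angle of θ arcsec spans θ·d AU: s = 5.75 × 98.135 = 564.28 AU.
= 564.28 / 206265 = 0.0027357 pc.

0.002736 pc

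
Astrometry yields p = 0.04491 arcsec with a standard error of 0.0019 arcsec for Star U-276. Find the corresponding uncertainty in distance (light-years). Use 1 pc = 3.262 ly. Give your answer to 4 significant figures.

3.073 ly

d = 1/p, so σ_d = σ_p / p².
σ_d = 0.00190 / (0.04491)² = 0.00190 / 0.0020169 = 0.94204 pc = 0.94204 × 3.262 ly = 3.0729 ly.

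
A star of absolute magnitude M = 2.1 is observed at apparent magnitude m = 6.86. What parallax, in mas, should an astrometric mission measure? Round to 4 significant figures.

11.17 mas

m − M = 6.86 − 2.1 = 4.76.
d = 10^((m−M)/5 + 1) = 10^1.952 = 89.536 pc.
p = 1/d = 1/89.536 = 0.011169 arcsec = 11.169 mas.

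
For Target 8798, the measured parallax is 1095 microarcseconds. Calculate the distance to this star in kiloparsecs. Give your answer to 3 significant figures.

p = 1095 microarcseconds = 0.001095 arcsec.
d = 1/p = 1/0.001095 = 913.24 pc.
= 0.91324 kpc.

0.913 kpc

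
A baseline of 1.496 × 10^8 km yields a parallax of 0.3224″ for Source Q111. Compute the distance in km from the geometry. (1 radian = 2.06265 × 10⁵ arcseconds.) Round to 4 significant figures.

9.571 × 10^13 km

θ = 0.3224″ = 0.3224/206265 = 1.5630 × 10^-6 rad.
d = B/θ = (1.496 × 10^8) / (1.5630 × 10^-6) = 9.5713 × 10^13 km.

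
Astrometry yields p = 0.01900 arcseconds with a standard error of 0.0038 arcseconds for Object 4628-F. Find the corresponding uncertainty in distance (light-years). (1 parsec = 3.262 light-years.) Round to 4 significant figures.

d = 1/p, so σ_d = σ_p / p².
σ_d = 0.00380 / (0.01900)² = 0.00380 / 0.000361 = 10.526 pc = 10.526 × 3.262 ly = 34.336 ly.

34.34 ly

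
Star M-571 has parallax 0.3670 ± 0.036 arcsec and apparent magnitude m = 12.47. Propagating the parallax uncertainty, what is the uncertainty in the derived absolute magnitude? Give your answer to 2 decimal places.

σ_M = 0.21 mag

M = m − 5 log₁₀ d + 5 = m + 5 log₁₀ p + 5, so ∂M/∂p = 5/(p ln 10).
σ_M = (5/ln 10) · (σ_p/p) = 2.1715 × 0.036/0.3670 = 2.1715 × 0.098093 = 0.21301.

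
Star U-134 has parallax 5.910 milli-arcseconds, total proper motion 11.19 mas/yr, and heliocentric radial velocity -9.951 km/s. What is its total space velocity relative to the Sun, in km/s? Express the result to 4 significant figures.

d = 1/p = 1/0.005910″ = 169.2 pc.
μ = 11.19 mas/yr = 0.01119 ″/yr.
v_t = 4.740 μ d = 4.740 × 0.01119 × 169.2 = 8.9745 km/s.
v = √(v_r² + v_t²) = √((-9.951)² + 8.9745²) = √179.564 = 13.4 km/s.

13.40 km/s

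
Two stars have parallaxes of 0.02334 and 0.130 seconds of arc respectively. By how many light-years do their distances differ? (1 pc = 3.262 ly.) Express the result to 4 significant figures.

d_A = 1/0.02334″ = 42.845 pc; d_B = 1/0.1300″ = 7.6923 pc.
|d_B − d_A| = |7.6923 − 42.845| = 35.153 pc = 35.153 × 3.262 ly = 114.67 ly.

114.7 ly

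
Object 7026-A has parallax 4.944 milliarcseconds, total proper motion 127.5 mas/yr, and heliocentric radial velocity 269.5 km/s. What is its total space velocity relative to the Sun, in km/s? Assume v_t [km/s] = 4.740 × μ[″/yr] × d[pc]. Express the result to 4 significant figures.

295.9 km/s

d = 1/p = 1/0.004944″ = 202.27 pc.
μ = 127.5 mas/yr = 0.1275 ″/yr.
v_t = 4.740 μ d = 4.740 × 0.1275 × 202.27 = 122.24 km/s.
v = √(v_r² + v_t²) = √(269.5² + 122.24²) = √87572.9 = 295.93 km/s.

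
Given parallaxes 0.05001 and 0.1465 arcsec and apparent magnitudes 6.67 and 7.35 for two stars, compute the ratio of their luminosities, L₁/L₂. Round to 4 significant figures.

L₁/L₂ = 16.05

d₁ = 1/p₁ = 1/0.05001″ = 19.996 pc; d₂ = 1/p₂ = 1/0.1465″ = 6.8259 pc.
M₁ = m₁ − 5 log₁₀ d₁ + 5 = 6.67 − 6.5047 + 5 = 5.1653.
M₂ = 7.35 − 4.1708 + 5 = 8.1792.
L₁/L₂ = 10^(0.4(M₂ − M₁)) = 10^(0.4 × 3.0139) = 10^1.20556 = 16.053.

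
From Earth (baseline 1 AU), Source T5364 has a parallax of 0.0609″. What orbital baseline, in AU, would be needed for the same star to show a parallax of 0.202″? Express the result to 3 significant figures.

Parallax scales linearly with baseline: p ∝ B, so B = p_target / p_Earth × 1 AU.
B = 0.202 / 0.0609 = 3.3169 AU.

3.32 AU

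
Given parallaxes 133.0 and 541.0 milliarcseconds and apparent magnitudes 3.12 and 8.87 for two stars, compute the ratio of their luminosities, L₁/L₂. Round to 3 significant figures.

L₁/L₂ = 3300

d₁ = 1/p₁ = 1/0.1330″ = 7.5188 pc; d₂ = 1/p₂ = 1/0.5410″ = 1.8484 pc.
M₁ = m₁ − 5 log₁₀ d₁ + 5 = 3.12 − 4.3807 + 5 = 3.7393.
M₂ = 8.87 − 1.3340 + 5 = 12.5360.
L₁/L₂ = 10^(0.4(M₂ − M₁)) = 10^(0.4 × 8.7967) = 10^3.51868 = 3301.3.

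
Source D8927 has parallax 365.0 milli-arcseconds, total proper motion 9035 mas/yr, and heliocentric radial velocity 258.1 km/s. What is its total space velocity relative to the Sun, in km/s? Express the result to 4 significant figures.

d = 1/p = 1/0.3650″ = 2.7397 pc.
μ = 9035 mas/yr = 9.035 ″/yr.
v_t = 4.740 μ d = 4.740 × 9.035 × 2.7397 = 117.33 km/s.
v = √(v_r² + v_t²) = √(258.1² + 117.33²) = √80381.9 = 283.52 km/s.

283.5 km/s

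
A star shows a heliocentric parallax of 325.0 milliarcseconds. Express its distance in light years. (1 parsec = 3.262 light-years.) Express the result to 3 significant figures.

10.0 light years

p = 325.0 milliarcseconds = 0.3250 arcsec.
d = 1/p = 1/0.3250 = 3.0769 pc.
In light-years: 3.0769 × 3.262 = 10.037 ly.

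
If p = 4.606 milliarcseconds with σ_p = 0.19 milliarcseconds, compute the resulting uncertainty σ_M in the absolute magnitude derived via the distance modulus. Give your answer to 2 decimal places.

σ_M = 0.09 mag

M = m − 5 log₁₀ d + 5 = m + 5 log₁₀ p + 5, so ∂M/∂p = 5/(p ln 10).
σ_M = (5/ln 10) · (σ_p/p) = 2.1715 × 0.19/4.606 = 2.1715 × 0.041251 = 0.089577.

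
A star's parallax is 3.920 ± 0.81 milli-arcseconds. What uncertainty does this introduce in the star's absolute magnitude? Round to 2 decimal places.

σ_M = 0.45 mag

M = m − 5 log₁₀ d + 5 = m + 5 log₁₀ p + 5, so ∂M/∂p = 5/(p ln 10).
σ_M = (5/ln 10) · (σ_p/p) = 2.1715 × 0.81/3.920 = 2.1715 × 0.20663 = 0.4487.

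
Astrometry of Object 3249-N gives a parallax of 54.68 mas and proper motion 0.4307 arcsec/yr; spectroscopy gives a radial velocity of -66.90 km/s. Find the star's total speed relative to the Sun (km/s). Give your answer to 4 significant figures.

76.61 km/s

d = 1/p = 1/0.05468″ = 18.288 pc.
v_t = 4.740 μ d = 4.740 × 0.4307 × 18.288 = 37.335 km/s.
v = √(v_r² + v_t²) = √((-66.90)² + 37.335²) = √5869.51 = 76.613 km/s.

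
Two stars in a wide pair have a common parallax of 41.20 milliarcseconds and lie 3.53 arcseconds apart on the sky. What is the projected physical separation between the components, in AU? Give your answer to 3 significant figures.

d = 1/p = 1/0.04120″ = 24.272 pc.
At distance d (pc), an angle of θ arcsec spans θ·d AU: s = 3.53 × 24.272 = 85.68 AU.

85.7 AU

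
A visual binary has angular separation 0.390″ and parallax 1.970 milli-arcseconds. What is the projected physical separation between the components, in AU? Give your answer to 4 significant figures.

d = 1/p = 1/0.001970″ = 507.61 pc.
At distance d (pc), an angle of θ arcsec spans θ·d AU: s = 0.390 × 507.61 = 197.97 AU.

198.0 AU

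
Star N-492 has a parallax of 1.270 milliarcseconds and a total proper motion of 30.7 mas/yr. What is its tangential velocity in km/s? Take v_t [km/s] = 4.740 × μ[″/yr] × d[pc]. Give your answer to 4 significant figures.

d = 1/p = 1/0.001270″ = 787.4 pc.
μ = 30.7 mas/yr = 0.0307 ″/yr.
v_t = 4.74 × μ × d = 4.74 × 0.0307 × 787.4 = 114.58 km/s.

114.6 km/s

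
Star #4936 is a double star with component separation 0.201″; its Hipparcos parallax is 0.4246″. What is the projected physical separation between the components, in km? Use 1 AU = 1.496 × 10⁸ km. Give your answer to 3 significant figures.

7.08 × 10^7 km

d = 1/p = 1/0.4246″ = 2.3552 pc.
At distance d (pc), an angle of θ arcsec spans θ·d AU: s = 0.201 × 2.3552 = 0.4734 AU.
= 0.4734 × 1.496 × 10⁸ km = 7.0821 × 10^7 km.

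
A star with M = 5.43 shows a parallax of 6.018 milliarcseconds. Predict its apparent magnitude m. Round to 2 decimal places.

m = 11.53

d = 1/p = 1/0.006018″ = 166.17 pc.
m − M = 5 log₁₀ d − 5 = 5 log₁₀(166.17) − 5 = 11.1028 − 5 = 6.1028.
m = M + (m − M) = 5.43 + 6.1028 = 11.53.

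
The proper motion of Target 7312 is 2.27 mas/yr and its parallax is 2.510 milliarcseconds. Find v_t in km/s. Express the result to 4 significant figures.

4.287 km/s

d = 1/p = 1/0.002510″ = 398.41 pc.
μ = 2.27 mas/yr = 0.00227 ″/yr.
v_t = 4.74 × μ × d = 4.74 × 0.00227 × 398.41 = 4.2868 km/s.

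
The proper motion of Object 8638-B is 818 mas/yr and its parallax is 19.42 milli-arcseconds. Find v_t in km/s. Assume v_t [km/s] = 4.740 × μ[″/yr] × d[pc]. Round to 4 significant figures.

199.7 km/s

d = 1/p = 1/0.01942″ = 51.493 pc.
μ = 818 mas/yr = 0.818 ″/yr.
v_t = 4.74 × μ × d = 4.74 × 0.818 × 51.493 = 199.65 km/s.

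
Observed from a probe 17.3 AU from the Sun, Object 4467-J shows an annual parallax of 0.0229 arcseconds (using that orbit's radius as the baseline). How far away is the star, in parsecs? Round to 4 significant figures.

755.5 pc

With baseline B (in AU) and parallax p (in arcsec), d = B/p parsecs.
d = 17.3 / 0.0229 = 755.46 pc.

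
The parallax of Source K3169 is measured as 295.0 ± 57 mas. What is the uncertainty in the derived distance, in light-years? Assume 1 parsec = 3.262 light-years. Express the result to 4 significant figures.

d = 1/p, so σ_d = σ_p / p².
σ_d = 0.0570 / (0.2950)² = 0.0570 / 0.087025 = 0.65498 pc = 0.65498 × 3.262 ly = 2.1365 ly.

2.137 ly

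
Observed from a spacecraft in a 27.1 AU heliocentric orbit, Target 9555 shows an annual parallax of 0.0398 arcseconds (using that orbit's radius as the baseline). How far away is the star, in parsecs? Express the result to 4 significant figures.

680.9 pc

With baseline B (in AU) and parallax p (in arcsec), d = B/p parsecs.
d = 27.1 / 0.0398 = 680.9 pc.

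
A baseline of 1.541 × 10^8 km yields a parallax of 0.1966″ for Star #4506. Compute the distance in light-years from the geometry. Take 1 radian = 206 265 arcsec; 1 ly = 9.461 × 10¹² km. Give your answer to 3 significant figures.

17.1 ly

θ = 0.1966″ = 0.1966/206265 = 9.5314 × 10^-7 rad.
d = B/θ = (1.541 × 10^8) / (9.5314 × 10^-7) = 1.6168 × 10^14 km = (1.6168 × 10^14) / (9.461 × 10^12) ly = 17.089 ly.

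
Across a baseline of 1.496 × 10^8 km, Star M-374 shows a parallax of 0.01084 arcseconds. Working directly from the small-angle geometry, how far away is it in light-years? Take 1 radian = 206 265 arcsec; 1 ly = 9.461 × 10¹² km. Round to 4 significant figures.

300.9 ly

θ = 0.01084″ = 0.01084/206265 = 5.2554 × 10^-8 rad.
d = B/θ = (1.496 × 10^8) / (5.2554 × 10^-8) = 2.8466 × 10^15 km = (2.8466 × 10^15) / (9.461 × 10^12) ly = 300.88 ly.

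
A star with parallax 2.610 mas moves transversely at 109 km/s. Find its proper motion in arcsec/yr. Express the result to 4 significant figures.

d = 1/p = 1/0.002610″ = 383.14 pc.
μ = v_t / (4.74 d) = 109 / (4.74 × 383.14) = 109 / 1816.1 = 0.060019 ″/yr.

0.06002 arcsec/yr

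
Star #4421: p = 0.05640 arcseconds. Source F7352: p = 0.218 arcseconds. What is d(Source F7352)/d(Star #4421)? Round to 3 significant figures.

Since d = 1/p, d_B/d_A = p_A/p_B.
= 0.05640 / 0.218 = 0.25872.

0.259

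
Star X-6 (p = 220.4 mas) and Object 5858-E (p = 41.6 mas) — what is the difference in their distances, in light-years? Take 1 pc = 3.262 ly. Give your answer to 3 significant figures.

63.6 ly

d_A = 1/0.2204″ = 4.5372 pc; d_B = 1/0.04160″ = 24.038 pc.
|d_B − d_A| = |24.038 − 4.5372| = 19.501 pc = 19.501 × 3.262 ly = 63.612 ly.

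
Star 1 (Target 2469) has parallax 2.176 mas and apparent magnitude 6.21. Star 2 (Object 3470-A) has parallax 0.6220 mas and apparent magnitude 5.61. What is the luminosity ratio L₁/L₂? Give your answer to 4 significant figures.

L₁/L₂ = 0.04702

d₁ = 1/p₁ = 1/0.002176″ = 459.56 pc; d₂ = 1/p₂ = 1/0.0006220″ = 1607.7 pc.
M₁ = m₁ − 5 log₁₀ d₁ + 5 = 6.21 − 13.3117 + 5 = -2.1017.
M₂ = 5.61 − 16.0310 + 5 = -5.4210.
L₁/L₂ = 10^(0.4(M₂ − M₁)) = 10^(0.4 × (-3.3193)) = 10^(-1.32772) = 0.04702.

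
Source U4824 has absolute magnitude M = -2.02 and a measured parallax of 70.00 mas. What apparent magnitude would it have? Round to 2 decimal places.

m = -1.25

d = 1/p = 1/0.07000″ = 14.286 pc.
m − M = 5 log₁₀ d − 5 = 5 log₁₀(14.286) − 5 = 5.7746 − 5 = 0.7746.
m = M + (m − M) = -2.02 + 0.7746 = -1.25.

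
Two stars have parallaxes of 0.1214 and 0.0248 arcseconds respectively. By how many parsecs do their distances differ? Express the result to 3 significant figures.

32.1 pc

d_A = 1/0.1214″ = 8.2372 pc; d_B = 1/0.02480″ = 40.323 pc.
|d_B − d_A| = |40.323 − 8.2372| = 32.086 pc.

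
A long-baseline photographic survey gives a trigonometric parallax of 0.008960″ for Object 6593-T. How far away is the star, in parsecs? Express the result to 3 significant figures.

d = 1/p = 1/0.008960 = 111.61 pc.

112 pc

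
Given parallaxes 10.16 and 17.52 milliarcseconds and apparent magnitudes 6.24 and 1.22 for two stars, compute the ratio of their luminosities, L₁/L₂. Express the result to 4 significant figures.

d₁ = 1/p₁ = 1/0.01016″ = 98.425 pc; d₂ = 1/p₂ = 1/0.01752″ = 57.078 pc.
M₁ = m₁ − 5 log₁₀ d₁ + 5 = 6.24 − 9.9655 + 5 = 1.2745.
M₂ = 1.22 − 8.7823 + 5 = -2.5623.
L₁/L₂ = 10^(0.4(M₂ − M₁)) = 10^(0.4 × (-3.8368)) = 10^(-1.53472) = 0.029193.

L₁/L₂ = 0.02919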